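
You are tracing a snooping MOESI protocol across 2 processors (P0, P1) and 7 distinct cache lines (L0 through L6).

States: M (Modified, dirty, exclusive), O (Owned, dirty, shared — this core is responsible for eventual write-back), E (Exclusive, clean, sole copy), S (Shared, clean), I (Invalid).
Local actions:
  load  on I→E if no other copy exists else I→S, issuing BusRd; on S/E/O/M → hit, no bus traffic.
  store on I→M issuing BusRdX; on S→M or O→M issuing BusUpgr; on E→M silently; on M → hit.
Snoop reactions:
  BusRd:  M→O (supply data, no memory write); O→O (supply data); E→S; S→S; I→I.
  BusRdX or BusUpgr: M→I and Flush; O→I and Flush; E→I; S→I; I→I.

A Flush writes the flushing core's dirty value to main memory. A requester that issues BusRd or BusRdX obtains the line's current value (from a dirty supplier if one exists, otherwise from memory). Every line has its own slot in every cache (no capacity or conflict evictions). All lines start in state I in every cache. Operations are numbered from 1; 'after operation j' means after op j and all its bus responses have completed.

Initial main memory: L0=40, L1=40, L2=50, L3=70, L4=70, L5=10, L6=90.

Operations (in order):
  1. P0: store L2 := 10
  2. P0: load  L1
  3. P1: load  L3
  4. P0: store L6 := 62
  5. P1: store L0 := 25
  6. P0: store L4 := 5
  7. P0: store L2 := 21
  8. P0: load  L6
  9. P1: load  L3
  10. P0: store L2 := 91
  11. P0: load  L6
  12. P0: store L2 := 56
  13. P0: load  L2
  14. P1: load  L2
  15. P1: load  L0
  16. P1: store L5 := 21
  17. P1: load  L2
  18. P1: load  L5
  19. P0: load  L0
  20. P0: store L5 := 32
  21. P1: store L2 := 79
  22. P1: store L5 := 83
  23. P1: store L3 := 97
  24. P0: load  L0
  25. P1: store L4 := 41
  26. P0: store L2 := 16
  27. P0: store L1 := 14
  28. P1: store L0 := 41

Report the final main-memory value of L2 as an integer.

memory[L2] = 79

step 1: P0: store L2 := 10  ⟶  MI  (L2)  txn=BusRdX  M[L2]=50
step 2: P0: load  L1  ⟶  EI  (L1)  txn=BusRd  M[L1]=40
step 3: P1: load  L3  ⟶  IE  (L3)  txn=BusRd  M[L3]=70
step 4: P0: store L6 := 62  ⟶  MI  (L6)  txn=BusRdX  M[L6]=90
step 5: P1: store L0 := 25  ⟶  IM  (L0)  txn=BusRdX  M[L0]=40
step 6: P0: store L4 := 5  ⟶  MI  (L4)  txn=BusRdX  M[L4]=70
step 7: P0: store L2 := 21  ⟶  MI  (L2)  txn=∅  M[L2]=50
step 8: P0: load  L6  ⟶  MI  (L6)  txn=∅  M[L6]=90
step 9: P1: load  L3  ⟶  IE  (L3)  txn=∅  M[L3]=70
step 10: P0: store L2 := 91  ⟶  MI  (L2)  txn=∅  M[L2]=50
step 11: P0: load  L6  ⟶  MI  (L6)  txn=∅  M[L6]=90
step 12: P0: store L2 := 56  ⟶  MI  (L2)  txn=∅  M[L2]=50
step 13: P0: load  L2  ⟶  MI  (L2)  txn=∅  M[L2]=50
step 14: P1: load  L2  ⟶  OS  (L2)  txn=BusRd  M[L2]=50
step 15: P1: load  L0  ⟶  IM  (L0)  txn=∅  M[L0]=40
step 16: P1: store L5 := 21  ⟶  IM  (L5)  txn=BusRdX  M[L5]=10
step 17: P1: load  L2  ⟶  OS  (L2)  txn=∅  M[L2]=50
step 18: P1: load  L5  ⟶  IM  (L5)  txn=∅  M[L5]=10
step 19: P0: load  L0  ⟶  SO  (L0)  txn=BusRd  M[L0]=40
step 20: P0: store L5 := 32  ⟶  MI  (L5)  txn=BusRdX+Flush  M[L5]=21
step 21: P1: store L2 := 79  ⟶  IM  (L2)  txn=BusUpgr+Flush  M[L2]=56
step 22: P1: store L5 := 83  ⟶  IM  (L5)  txn=BusRdX+Flush  M[L5]=32
step 23: P1: store L3 := 97  ⟶  IM  (L3)  txn=∅  M[L3]=70
step 24: P0: load  L0  ⟶  SO  (L0)  txn=∅  M[L0]=40
step 25: P1: store L4 := 41  ⟶  IM  (L4)  txn=BusRdX+Flush  M[L4]=5
step 26: P0: store L2 := 16  ⟶  MI  (L2)  txn=BusRdX+Flush  M[L2]=79
step 27: P0: store L1 := 14  ⟶  MI  (L1)  txn=∅  M[L1]=40
step 28: P1: store L0 := 41  ⟶  IM  (L0)  txn=BusUpgr  M[L0]=40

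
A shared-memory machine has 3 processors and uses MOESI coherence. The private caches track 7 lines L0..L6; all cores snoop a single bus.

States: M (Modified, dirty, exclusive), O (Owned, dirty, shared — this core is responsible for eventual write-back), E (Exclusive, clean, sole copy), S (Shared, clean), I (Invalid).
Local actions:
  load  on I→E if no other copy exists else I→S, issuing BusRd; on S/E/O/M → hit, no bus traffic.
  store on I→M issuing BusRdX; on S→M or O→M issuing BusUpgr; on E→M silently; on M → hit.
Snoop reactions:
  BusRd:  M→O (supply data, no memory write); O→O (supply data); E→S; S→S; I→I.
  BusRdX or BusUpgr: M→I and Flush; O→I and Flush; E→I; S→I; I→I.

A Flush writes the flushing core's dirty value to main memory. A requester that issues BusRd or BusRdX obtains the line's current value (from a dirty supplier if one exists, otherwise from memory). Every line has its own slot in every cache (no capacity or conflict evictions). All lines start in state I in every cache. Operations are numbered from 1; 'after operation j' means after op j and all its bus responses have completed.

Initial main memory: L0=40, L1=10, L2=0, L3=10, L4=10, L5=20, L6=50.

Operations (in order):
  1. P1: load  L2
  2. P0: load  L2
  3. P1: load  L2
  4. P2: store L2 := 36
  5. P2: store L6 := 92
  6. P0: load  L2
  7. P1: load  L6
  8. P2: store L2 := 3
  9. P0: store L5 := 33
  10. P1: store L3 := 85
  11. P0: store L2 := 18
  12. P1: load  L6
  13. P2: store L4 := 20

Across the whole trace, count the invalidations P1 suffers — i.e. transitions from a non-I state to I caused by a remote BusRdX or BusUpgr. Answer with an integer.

[1] P1: load  L2 | P0:I, P1:E(0), P2:I | bus: BusRd
[2] P0: load  L2 | P0:S(0), P1:S(0), P2:I | bus: BusRd
[3] P1: load  L2 | P0:S(0), P1:S(0), P2:I | bus: none
[4] P2: store L2 := 36 | P0:I, P1:I, P2:M(36) | bus: BusRdX
[5] P2: store L6 := 92 | P0:I, P1:I, P2:M(92) | bus: BusRdX
[6] P0: load  L2 | P0:S(36), P1:I, P2:O(36) | bus: BusRd
[7] P1: load  L6 | P0:I, P1:S(92), P2:O(92) | bus: BusRd
[8] P2: store L2 := 3 | P0:I, P1:I, P2:M(3) | bus: BusUpgr
[9] P0: store L5 := 33 | P0:M(33), P1:I, P2:I | bus: BusRdX
[10] P1: store L3 := 85 | P0:I, P1:M(85), P2:I | bus: BusRdX
[11] P0: store L2 := 18 | P0:M(18), P1:I, P2:I | bus: BusRdX,Flush
[12] P1: load  L6 | P0:I, P1:S(92), P2:O(92) | bus: none
[13] P2: store L4 := 20 | P0:I, P1:I, P2:M(20) | bus: BusRdX

invalidations = 1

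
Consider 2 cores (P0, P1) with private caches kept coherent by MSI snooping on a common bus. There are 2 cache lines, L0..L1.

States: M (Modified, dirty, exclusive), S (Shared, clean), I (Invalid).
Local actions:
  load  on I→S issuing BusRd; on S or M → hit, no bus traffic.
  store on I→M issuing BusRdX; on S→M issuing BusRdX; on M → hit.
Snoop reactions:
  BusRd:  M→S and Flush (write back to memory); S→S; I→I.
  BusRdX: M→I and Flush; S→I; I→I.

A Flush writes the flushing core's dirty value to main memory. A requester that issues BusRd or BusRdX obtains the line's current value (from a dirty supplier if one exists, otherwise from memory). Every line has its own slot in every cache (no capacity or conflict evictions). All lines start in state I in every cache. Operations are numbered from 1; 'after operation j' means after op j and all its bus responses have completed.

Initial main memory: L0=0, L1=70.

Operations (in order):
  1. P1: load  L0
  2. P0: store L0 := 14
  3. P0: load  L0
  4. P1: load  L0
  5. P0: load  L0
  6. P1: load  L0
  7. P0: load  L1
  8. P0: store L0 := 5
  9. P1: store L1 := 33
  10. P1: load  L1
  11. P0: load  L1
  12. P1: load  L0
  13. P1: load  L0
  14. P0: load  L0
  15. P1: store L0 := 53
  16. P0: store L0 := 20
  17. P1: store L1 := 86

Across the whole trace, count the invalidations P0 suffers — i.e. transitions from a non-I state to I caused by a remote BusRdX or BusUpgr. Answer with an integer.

invalidations = 3

  op1 P1: load  L0 → I/S on L0; bus BusRd; mem=0
  op2 P0: store L0 := 14 → M/I on L0; bus BusRdX; mem=0
  op3 P0: load  L0 → M/I on L0; bus (none); mem=0
  op4 P1: load  L0 → S/S on L0; bus BusRd Flush; mem=14
  op5 P0: load  L0 → S/S on L0; bus (none); mem=14
  op6 P1: load  L0 → S/S on L0; bus (none); mem=14
  op7 P0: load  L1 → S/I on L1; bus BusRd; mem=70
  op8 P0: store L0 := 5 → M/I on L0; bus BusRdX; mem=14
  op9 P1: store L1 := 33 → I/M on L1; bus BusRdX; mem=70
  op10 P1: load  L1 → I/M on L1; bus (none); mem=70
  op11 P0: load  L1 → S/S on L1; bus BusRd Flush; mem=33
  op12 P1: load  L0 → S/S on L0; bus BusRd Flush; mem=5
  op13 P1: load  L0 → S/S on L0; bus (none); mem=5
  op14 P0: load  L0 → S/S on L0; bus (none); mem=5
  op15 P1: store L0 := 53 → I/M on L0; bus BusRdX; mem=5
  op16 P0: store L0 := 20 → M/I on L0; bus BusRdX Flush; mem=53
  op17 P1: store L1 := 86 → I/M on L1; bus BusRdX; mem=33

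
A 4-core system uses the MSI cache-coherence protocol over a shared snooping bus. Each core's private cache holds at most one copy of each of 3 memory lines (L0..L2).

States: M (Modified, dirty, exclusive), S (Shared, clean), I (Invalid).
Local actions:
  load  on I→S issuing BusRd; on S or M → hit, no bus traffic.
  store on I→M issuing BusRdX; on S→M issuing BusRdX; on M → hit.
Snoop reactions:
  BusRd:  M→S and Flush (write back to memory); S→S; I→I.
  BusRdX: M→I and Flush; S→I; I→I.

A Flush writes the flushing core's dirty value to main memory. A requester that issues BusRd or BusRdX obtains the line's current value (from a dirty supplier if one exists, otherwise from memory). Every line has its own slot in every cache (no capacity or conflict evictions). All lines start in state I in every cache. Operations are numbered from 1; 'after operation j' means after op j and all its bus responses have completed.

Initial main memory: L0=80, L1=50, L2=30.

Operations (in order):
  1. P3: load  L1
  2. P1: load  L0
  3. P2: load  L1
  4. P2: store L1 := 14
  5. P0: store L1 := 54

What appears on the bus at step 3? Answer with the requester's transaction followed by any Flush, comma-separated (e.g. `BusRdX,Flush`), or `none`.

bus = BusRd

[1] P3: load  L1 | P0:I, P1:I, P2:I, P3:S(50) | bus: BusRd
[2] P1: load  L0 | P0:I, P1:S(80), P2:I, P3:I | bus: BusRd
[3] P2: load  L1 | P0:I, P1:I, P2:S(50), P3:S(50) | bus: BusRd
[4] P2: store L1 := 14 | P0:I, P1:I, P2:M(14), P3:I | bus: BusRdX
[5] P0: store L1 := 54 | P0:M(54), P1:I, P2:I, P3:I | bus: BusRdX,Flush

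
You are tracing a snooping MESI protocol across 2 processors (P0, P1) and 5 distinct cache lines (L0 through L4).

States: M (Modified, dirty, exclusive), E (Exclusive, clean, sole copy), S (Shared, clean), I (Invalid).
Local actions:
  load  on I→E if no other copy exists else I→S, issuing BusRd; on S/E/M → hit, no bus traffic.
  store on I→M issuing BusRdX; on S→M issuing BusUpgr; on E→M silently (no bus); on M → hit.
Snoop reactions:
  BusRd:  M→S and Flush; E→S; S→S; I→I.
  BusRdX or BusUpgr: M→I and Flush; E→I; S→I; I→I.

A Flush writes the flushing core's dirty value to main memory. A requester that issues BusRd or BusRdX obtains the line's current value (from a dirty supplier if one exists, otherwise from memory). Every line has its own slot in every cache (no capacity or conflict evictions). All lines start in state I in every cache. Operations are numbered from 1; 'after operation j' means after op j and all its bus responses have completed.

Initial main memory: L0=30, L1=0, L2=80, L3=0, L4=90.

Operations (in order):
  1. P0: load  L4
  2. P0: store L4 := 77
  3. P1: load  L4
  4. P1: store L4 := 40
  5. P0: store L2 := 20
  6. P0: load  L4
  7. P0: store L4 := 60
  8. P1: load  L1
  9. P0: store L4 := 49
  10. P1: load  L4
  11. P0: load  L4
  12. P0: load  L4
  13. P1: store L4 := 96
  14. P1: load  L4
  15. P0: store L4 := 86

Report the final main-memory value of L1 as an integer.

step 1: P0: load  L4  ⟶  EI  (L4)  txn=BusRd  M[L4]=90
step 2: P0: store L4 := 77  ⟶  MI  (L4)  txn=∅  M[L4]=90
step 3: P1: load  L4  ⟶  SS  (L4)  txn=BusRd+Flush  M[L4]=77
step 4: P1: store L4 := 40  ⟶  IM  (L4)  txn=BusUpgr  M[L4]=77
step 5: P0: store L2 := 20  ⟶  MI  (L2)  txn=BusRdX  M[L2]=80
step 6: P0: load  L4  ⟶  SS  (L4)  txn=BusRd+Flush  M[L4]=40
step 7: P0: store L4 := 60  ⟶  MI  (L4)  txn=BusUpgr  M[L4]=40
step 8: P1: load  L1  ⟶  IE  (L1)  txn=BusRd  M[L1]=0
step 9: P0: store L4 := 49  ⟶  MI  (L4)  txn=∅  M[L4]=40
step 10: P1: load  L4  ⟶  SS  (L4)  txn=BusRd+Flush  M[L4]=49
step 11: P0: load  L4  ⟶  SS  (L4)  txn=∅  M[L4]=49
step 12: P0: load  L4  ⟶  SS  (L4)  txn=∅  M[L4]=49
step 13: P1: store L4 := 96  ⟶  IM  (L4)  txn=BusUpgr  M[L4]=49
step 14: P1: load  L4  ⟶  IM  (L4)  txn=∅  M[L4]=49
step 15: P0: store L4 := 86  ⟶  MI  (L4)  txn=BusRdX+Flush  M[L4]=96

memory[L1] = 0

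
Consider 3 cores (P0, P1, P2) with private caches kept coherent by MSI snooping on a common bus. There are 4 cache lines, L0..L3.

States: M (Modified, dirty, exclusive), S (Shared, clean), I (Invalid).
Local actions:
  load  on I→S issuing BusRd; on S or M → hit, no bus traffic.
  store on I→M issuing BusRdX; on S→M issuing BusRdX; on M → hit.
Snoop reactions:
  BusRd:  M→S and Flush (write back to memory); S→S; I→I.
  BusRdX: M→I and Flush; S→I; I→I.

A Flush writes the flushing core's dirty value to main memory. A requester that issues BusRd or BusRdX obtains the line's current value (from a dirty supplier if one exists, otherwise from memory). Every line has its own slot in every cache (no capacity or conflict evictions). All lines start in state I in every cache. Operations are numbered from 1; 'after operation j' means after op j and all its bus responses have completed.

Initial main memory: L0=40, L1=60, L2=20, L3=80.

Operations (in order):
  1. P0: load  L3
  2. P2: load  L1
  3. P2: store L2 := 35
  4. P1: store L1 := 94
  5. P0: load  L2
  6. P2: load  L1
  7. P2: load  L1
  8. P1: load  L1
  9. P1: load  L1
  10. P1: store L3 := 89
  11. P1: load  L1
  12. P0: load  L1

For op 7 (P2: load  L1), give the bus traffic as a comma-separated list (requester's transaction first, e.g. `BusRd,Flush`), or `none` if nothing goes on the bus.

step 1: P0: load  L3  ⟶  SII  (L3)  txn=BusRd  M[L3]=80
step 2: P2: load  L1  ⟶  IIS  (L1)  txn=BusRd  M[L1]=60
step 3: P2: store L2 := 35  ⟶  IIM  (L2)  txn=BusRdX  M[L2]=20
step 4: P1: store L1 := 94  ⟶  IMI  (L1)  txn=BusRdX  M[L1]=60
step 5: P0: load  L2  ⟶  SIS  (L2)  txn=BusRd+Flush  M[L2]=35
step 6: P2: load  L1  ⟶  ISS  (L1)  txn=BusRd+Flush  M[L1]=94
step 7: P2: load  L1  ⟶  ISS  (L1)  txn=∅  M[L1]=94
step 8: P1: load  L1  ⟶  ISS  (L1)  txn=∅  M[L1]=94
step 9: P1: load  L1  ⟶  ISS  (L1)  txn=∅  M[L1]=94
step 10: P1: store L3 := 89  ⟶  IMI  (L3)  txn=BusRdX  M[L3]=80
step 11: P1: load  L1  ⟶  ISS  (L1)  txn=∅  M[L1]=94
step 12: P0: load  L1  ⟶  SSS  (L1)  txn=BusRd  M[L1]=94

bus = none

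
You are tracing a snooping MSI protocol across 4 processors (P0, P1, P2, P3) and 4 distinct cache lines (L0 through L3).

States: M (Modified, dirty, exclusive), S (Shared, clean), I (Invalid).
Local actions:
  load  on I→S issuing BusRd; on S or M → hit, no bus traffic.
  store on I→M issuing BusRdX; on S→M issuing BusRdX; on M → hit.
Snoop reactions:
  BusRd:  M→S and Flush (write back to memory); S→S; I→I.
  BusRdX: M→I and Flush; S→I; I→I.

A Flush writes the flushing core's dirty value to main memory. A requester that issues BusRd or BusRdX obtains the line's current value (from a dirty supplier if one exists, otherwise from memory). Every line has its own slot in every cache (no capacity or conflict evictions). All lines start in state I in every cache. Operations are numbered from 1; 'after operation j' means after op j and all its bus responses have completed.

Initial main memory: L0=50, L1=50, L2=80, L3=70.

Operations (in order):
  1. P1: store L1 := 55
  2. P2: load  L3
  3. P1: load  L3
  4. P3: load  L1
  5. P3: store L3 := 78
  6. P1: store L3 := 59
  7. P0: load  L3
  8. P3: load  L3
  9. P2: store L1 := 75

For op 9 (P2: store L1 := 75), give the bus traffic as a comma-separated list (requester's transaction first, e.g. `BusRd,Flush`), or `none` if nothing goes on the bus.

bus = BusRdX

step 1: P1: store L1 := 55  ⟶  IMII  (L1)  txn=BusRdX  M[L1]=50
step 2: P2: load  L3  ⟶  IISI  (L3)  txn=BusRd  M[L3]=70
step 3: P1: load  L3  ⟶  ISSI  (L3)  txn=BusRd  M[L3]=70
step 4: P3: load  L1  ⟶  ISIS  (L1)  txn=BusRd+Flush  M[L1]=55
step 5: P3: store L3 := 78  ⟶  IIIM  (L3)  txn=BusRdX  M[L3]=70
step 6: P1: store L3 := 59  ⟶  IMII  (L3)  txn=BusRdX+Flush  M[L3]=78
step 7: P0: load  L3  ⟶  SSII  (L3)  txn=BusRd+Flush  M[L3]=59
step 8: P3: load  L3  ⟶  SSIS  (L3)  txn=BusRd  M[L3]=59
step 9: P2: store L1 := 75  ⟶  IIMI  (L1)  txn=BusRdX  M[L1]=55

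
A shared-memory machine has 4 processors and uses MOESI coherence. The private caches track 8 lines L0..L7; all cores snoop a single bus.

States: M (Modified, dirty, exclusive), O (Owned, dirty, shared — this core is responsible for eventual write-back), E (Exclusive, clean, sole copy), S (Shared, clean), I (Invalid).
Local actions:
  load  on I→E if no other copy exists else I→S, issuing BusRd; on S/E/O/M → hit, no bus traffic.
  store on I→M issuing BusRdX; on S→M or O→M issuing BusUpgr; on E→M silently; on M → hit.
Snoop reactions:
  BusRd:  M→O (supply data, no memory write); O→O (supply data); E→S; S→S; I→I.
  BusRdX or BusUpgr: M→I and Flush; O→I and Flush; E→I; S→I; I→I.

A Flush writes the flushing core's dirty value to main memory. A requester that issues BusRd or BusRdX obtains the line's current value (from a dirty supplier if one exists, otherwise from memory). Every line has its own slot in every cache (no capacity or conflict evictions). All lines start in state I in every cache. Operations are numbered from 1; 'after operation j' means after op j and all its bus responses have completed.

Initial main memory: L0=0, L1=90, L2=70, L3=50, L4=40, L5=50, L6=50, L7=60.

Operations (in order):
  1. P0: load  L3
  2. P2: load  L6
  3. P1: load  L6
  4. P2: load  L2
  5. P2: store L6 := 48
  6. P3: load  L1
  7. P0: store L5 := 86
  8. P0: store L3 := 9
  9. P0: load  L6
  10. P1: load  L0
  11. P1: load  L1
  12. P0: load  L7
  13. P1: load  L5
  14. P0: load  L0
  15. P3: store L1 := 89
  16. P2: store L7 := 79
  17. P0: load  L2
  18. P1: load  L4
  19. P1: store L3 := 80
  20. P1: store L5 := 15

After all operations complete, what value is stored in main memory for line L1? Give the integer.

step 1: P0: load  L3  ⟶  EIII  (L3)  txn=BusRd  M[L3]=50
step 2: P2: load  L6  ⟶  IIEI  (L6)  txn=BusRd  M[L6]=50
step 3: P1: load  L6  ⟶  ISSI  (L6)  txn=BusRd  M[L6]=50
step 4: P2: load  L2  ⟶  IIEI  (L2)  txn=BusRd  M[L2]=70
step 5: P2: store L6 := 48  ⟶  IIMI  (L6)  txn=BusUpgr  M[L6]=50
step 6: P3: load  L1  ⟶  IIIE  (L1)  txn=BusRd  M[L1]=90
step 7: P0: store L5 := 86  ⟶  MIII  (L5)  txn=BusRdX  M[L5]=50
step 8: P0: store L3 := 9  ⟶  MIII  (L3)  txn=∅  M[L3]=50
step 9: P0: load  L6  ⟶  SIOI  (L6)  txn=BusRd  M[L6]=50
step 10: P1: load  L0  ⟶  IEII  (L0)  txn=BusRd  M[L0]=0
step 11: P1: load  L1  ⟶  ISIS  (L1)  txn=BusRd  M[L1]=90
step 12: P0: load  L7  ⟶  EIII  (L7)  txn=BusRd  M[L7]=60
step 13: P1: load  L5  ⟶  OSII  (L5)  txn=BusRd  M[L5]=50
step 14: P0: load  L0  ⟶  SSII  (L0)  txn=BusRd  M[L0]=0
step 15: P3: store L1 := 89  ⟶  IIIM  (L1)  txn=BusUpgr  M[L1]=90
step 16: P2: store L7 := 79  ⟶  IIMI  (L7)  txn=BusRdX  M[L7]=60
step 17: P0: load  L2  ⟶  SISI  (L2)  txn=BusRd  M[L2]=70
step 18: P1: load  L4  ⟶  IEII  (L4)  txn=BusRd  M[L4]=40
step 19: P1: store L3 := 80  ⟶  IMII  (L3)  txn=BusRdX+Flush  M[L3]=9
step 20: P1: store L5 := 15  ⟶  IMII  (L5)  txn=BusUpgr+Flush  M[L5]=86

memory[L1] = 90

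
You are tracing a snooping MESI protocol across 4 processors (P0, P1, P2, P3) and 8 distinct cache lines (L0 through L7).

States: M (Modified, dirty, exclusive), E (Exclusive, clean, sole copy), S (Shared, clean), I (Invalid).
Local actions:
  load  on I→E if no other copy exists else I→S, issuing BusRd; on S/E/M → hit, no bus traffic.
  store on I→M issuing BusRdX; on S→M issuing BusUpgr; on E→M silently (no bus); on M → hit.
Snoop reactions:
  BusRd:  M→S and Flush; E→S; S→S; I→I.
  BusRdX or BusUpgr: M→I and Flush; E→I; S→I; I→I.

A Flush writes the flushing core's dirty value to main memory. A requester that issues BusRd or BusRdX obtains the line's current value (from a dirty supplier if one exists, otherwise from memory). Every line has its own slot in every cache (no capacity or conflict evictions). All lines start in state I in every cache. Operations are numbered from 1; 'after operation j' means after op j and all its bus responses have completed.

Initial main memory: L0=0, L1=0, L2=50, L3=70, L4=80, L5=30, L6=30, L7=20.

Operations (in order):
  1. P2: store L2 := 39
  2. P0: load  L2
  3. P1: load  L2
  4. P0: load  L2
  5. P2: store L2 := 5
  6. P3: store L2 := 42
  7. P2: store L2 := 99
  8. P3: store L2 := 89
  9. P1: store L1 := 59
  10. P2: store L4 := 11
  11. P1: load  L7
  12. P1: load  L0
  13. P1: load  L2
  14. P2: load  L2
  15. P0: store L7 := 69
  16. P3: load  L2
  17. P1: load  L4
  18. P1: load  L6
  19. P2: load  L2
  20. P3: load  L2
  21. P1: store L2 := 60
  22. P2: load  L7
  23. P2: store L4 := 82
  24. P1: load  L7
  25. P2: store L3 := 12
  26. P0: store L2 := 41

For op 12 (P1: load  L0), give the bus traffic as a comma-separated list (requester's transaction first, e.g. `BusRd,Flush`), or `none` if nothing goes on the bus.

bus = BusRd

1. P2: store L2 := 39  bus=[BusRdX]  L2: P0=I P1=I P2=M P3=I  mem[L2]=50
2. P0: load  L2  bus=[BusRd,Flush]  L2: P0=S P1=I P2=S P3=I  mem[L2]=39
3. P1: load  L2  bus=[BusRd]  L2: P0=S P1=S P2=S P3=I  mem[L2]=39
4. P0: load  L2  bus=[-]  L2: P0=S P1=S P2=S P3=I  mem[L2]=39
5. P2: store L2 := 5  bus=[BusUpgr]  L2: P0=I P1=I P2=M P3=I  mem[L2]=39
6. P3: store L2 := 42  bus=[BusRdX,Flush]  L2: P0=I P1=I P2=I P3=M  mem[L2]=5
7. P2: store L2 := 99  bus=[BusRdX,Flush]  L2: P0=I P1=I P2=M P3=I  mem[L2]=42
8. P3: store L2 := 89  bus=[BusRdX,Flush]  L2: P0=I P1=I P2=I P3=M  mem[L2]=99
9. P1: store L1 := 59  bus=[BusRdX]  L1: P0=I P1=M P2=I P3=I  mem[L1]=0
10. P2: store L4 := 11  bus=[BusRdX]  L4: P0=I P1=I P2=M P3=I  mem[L4]=80
11. P1: load  L7  bus=[BusRd]  L7: P0=I P1=E P2=I P3=I  mem[L7]=20
12. P1: load  L0  bus=[BusRd]  L0: P0=I P1=E P2=I P3=I  mem[L0]=0
13. P1: load  L2  bus=[BusRd,Flush]  L2: P0=I P1=S P2=I P3=S  mem[L2]=89
14. P2: load  L2  bus=[BusRd]  L2: P0=I P1=S P2=S P3=S  mem[L2]=89
15. P0: store L7 := 69  bus=[BusRdX]  L7: P0=M P1=I P2=I P3=I  mem[L7]=20
16. P3: load  L2  bus=[-]  L2: P0=I P1=S P2=S P3=S  mem[L2]=89
17. P1: load  L4  bus=[BusRd,Flush]  L4: P0=I P1=S P2=S P3=I  mem[L4]=11
18. P1: load  L6  bus=[BusRd]  L6: P0=I P1=E P2=I P3=I  mem[L6]=30
19. P2: load  L2  bus=[-]  L2: P0=I P1=S P2=S P3=S  mem[L2]=89
20. P3: load  L2  bus=[-]  L2: P0=I P1=S P2=S P3=S  mem[L2]=89
21. P1: store L2 := 60  bus=[BusUpgr]  L2: P0=I P1=M P2=I P3=I  mem[L2]=89
22. P2: load  L7  bus=[BusRd,Flush]  L7: P0=S P1=I P2=S P3=I  mem[L7]=69
23. P2: store L4 := 82  bus=[BusUpgr]  L4: P0=I P1=I P2=M P3=I  mem[L4]=11
24. P1: load  L7  bus=[BusRd]  L7: P0=S P1=S P2=S P3=I  mem[L7]=69
25. P2: store L3 := 12  bus=[BusRdX]  L3: P0=I P1=I P2=M P3=I  mem[L3]=70
26. P0: store L2 := 41  bus=[BusRdX,Flush]  L2: P0=M P1=I P2=I P3=I  mem[L2]=60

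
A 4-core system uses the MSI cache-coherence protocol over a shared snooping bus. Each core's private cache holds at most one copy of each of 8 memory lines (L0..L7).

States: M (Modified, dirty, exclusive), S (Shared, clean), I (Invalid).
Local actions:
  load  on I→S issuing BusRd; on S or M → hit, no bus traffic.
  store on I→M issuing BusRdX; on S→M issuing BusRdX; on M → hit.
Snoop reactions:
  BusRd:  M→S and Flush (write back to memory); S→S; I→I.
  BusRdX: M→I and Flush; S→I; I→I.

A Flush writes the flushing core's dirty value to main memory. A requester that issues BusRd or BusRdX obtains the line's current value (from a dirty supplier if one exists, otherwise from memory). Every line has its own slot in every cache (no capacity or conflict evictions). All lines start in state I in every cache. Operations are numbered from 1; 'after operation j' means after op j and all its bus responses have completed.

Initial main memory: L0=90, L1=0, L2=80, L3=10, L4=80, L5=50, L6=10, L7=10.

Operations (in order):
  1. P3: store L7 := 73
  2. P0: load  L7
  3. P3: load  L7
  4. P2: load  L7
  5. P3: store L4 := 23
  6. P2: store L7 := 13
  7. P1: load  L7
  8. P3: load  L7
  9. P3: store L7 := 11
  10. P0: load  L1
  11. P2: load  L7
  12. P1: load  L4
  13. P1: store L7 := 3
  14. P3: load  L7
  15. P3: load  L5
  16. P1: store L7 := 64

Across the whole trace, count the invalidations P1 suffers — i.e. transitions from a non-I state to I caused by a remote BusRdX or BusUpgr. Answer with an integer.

  op1 P3: store L7 := 73 → I/I/I/M on L7; bus BusRdX; mem=10
  op2 P0: load  L7 → S/I/I/S on L7; bus BusRd Flush; mem=73
  op3 P3: load  L7 → S/I/I/S on L7; bus (none); mem=73
  op4 P2: load  L7 → S/I/S/S on L7; bus BusRd; mem=73
  op5 P3: store L4 := 23 → I/I/I/M on L4; bus BusRdX; mem=80
  op6 P2: store L7 := 13 → I/I/M/I on L7; bus BusRdX; mem=73
  op7 P1: load  L7 → I/S/S/I on L7; bus BusRd Flush; mem=13
  op8 P3: load  L7 → I/S/S/S on L7; bus BusRd; mem=13
  op9 P3: store L7 := 11 → I/I/I/M on L7; bus BusRdX; mem=13
  op10 P0: load  L1 → S/I/I/I on L1; bus BusRd; mem=0
  op11 P2: load  L7 → I/I/S/S on L7; bus BusRd Flush; mem=11
  op12 P1: load  L4 → I/S/I/S on L4; bus BusRd Flush; mem=23
  op13 P1: store L7 := 3 → I/M/I/I on L7; bus BusRdX; mem=11
  op14 P3: load  L7 → I/S/I/S on L7; bus BusRd Flush; mem=3
  op15 P3: load  L5 → I/I/I/S on L5; bus BusRd; mem=50
  op16 P1: store L7 := 64 → I/M/I/I on L7; bus BusRdX; mem=3

invalidations = 1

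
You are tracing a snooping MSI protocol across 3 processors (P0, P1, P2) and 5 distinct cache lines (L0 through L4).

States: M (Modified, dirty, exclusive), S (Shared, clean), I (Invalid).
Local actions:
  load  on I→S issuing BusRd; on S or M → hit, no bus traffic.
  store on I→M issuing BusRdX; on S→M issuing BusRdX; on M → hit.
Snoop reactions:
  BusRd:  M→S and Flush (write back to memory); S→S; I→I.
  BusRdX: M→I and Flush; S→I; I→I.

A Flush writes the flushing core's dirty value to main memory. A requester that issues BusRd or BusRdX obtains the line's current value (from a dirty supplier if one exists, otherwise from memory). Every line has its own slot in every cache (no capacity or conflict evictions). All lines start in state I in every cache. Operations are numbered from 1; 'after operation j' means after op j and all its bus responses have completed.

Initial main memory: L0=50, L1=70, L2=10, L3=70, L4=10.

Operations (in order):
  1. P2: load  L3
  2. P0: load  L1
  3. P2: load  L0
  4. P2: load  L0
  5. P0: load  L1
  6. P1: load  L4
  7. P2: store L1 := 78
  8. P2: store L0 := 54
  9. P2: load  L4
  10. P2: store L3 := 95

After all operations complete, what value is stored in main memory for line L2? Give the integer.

step 1: P2: load  L3  ⟶  IIS  (L3)  txn=BusRd  M[L3]=70
step 2: P0: load  L1  ⟶  SII  (L1)  txn=BusRd  M[L1]=70
step 3: P2: load  L0  ⟶  IIS  (L0)  txn=BusRd  M[L0]=50
step 4: P2: load  L0  ⟶  IIS  (L0)  txn=∅  M[L0]=50
step 5: P0: load  L1  ⟶  SII  (L1)  txn=∅  M[L1]=70
step 6: P1: load  L4  ⟶  ISI  (L4)  txn=BusRd  M[L4]=10
step 7: P2: store L1 := 78  ⟶  IIM  (L1)  txn=BusRdX  M[L1]=70
step 8: P2: store L0 := 54  ⟶  IIM  (L0)  txn=BusRdX  M[L0]=50
step 9: P2: load  L4  ⟶  ISS  (L4)  txn=BusRd  M[L4]=10
step 10: P2: store L3 := 95  ⟶  IIM  (L3)  txn=BusRdX  M[L3]=70

memory[L2] = 10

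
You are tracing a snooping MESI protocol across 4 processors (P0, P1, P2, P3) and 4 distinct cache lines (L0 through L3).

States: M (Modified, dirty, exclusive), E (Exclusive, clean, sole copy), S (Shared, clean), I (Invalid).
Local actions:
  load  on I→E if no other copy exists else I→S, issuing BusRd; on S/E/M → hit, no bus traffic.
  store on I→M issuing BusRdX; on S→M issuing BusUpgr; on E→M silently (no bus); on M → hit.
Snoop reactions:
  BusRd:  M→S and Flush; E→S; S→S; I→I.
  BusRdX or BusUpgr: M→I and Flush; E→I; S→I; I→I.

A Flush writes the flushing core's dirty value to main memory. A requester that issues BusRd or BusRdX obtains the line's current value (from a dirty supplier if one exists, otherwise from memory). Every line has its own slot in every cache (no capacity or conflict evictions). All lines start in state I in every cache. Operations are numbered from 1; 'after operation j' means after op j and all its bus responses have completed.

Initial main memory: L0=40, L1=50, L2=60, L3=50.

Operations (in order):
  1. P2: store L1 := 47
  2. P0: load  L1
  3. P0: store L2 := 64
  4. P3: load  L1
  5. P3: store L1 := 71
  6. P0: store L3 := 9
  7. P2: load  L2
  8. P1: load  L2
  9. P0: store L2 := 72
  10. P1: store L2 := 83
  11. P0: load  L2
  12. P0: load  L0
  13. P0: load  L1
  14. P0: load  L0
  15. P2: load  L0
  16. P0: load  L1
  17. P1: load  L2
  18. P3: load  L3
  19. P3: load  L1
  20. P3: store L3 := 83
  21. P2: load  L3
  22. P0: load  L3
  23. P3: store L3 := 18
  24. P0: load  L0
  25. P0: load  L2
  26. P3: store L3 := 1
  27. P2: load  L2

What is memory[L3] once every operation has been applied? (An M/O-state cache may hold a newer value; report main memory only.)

1. P2: store L1 := 47  bus=[BusRdX]  L1: P0=I P1=I P2=M P3=I  mem[L1]=50
2. P0: load  L1  bus=[BusRd,Flush]  L1: P0=S P1=I P2=S P3=I  mem[L1]=47
3. P0: store L2 := 64  bus=[BusRdX]  L2: P0=M P1=I P2=I P3=I  mem[L2]=60
4. P3: load  L1  bus=[BusRd]  L1: P0=S P1=I P2=S P3=S  mem[L1]=47
5. P3: store L1 := 71  bus=[BusUpgr]  L1: P0=I P1=I P2=I P3=M  mem[L1]=47
6. P0: store L3 := 9  bus=[BusRdX]  L3: P0=M P1=I P2=I P3=I  mem[L3]=50
7. P2: load  L2  bus=[BusRd,Flush]  L2: P0=S P1=I P2=S P3=I  mem[L2]=64
8. P1: load  L2  bus=[BusRd]  L2: P0=S P1=S P2=S P3=I  mem[L2]=64
9. P0: store L2 := 72  bus=[BusUpgr]  L2: P0=M P1=I P2=I P3=I  mem[L2]=64
10. P1: store L2 := 83  bus=[BusRdX,Flush]  L2: P0=I P1=M P2=I P3=I  mem[L2]=72
11. P0: load  L2  bus=[BusRd,Flush]  L2: P0=S P1=S P2=I P3=I  mem[L2]=83
12. P0: load  L0  bus=[BusRd]  L0: P0=E P1=I P2=I P3=I  mem[L0]=40
13. P0: load  L1  bus=[BusRd,Flush]  L1: P0=S P1=I P2=I P3=S  mem[L1]=71
14. P0: load  L0  bus=[-]  L0: P0=E P1=I P2=I P3=I  mem[L0]=40
15. P2: load  L0  bus=[BusRd]  L0: P0=S P1=I P2=S P3=I  mem[L0]=40
16. P0: load  L1  bus=[-]  L1: P0=S P1=I P2=I P3=S  mem[L1]=71
17. P1: load  L2  bus=[-]  L2: P0=S P1=S P2=I P3=I  mem[L2]=83
18. P3: load  L3  bus=[BusRd,Flush]  L3: P0=S P1=I P2=I P3=S  mem[L3]=9
19. P3: load  L1  bus=[-]  L1: P0=S P1=I P2=I P3=S  mem[L1]=71
20. P3: store L3 := 83  bus=[BusUpgr]  L3: P0=I P1=I P2=I P3=M  mem[L3]=9
21. P2: load  L3  bus=[BusRd,Flush]  L3: P0=I P1=I P2=S P3=S  mem[L3]=83
22. P0: load  L3  bus=[BusRd]  L3: P0=S P1=I P2=S P3=S  mem[L3]=83
23. P3: store L3 := 18  bus=[BusUpgr]  L3: P0=I P1=I P2=I P3=M  mem[L3]=83
24. P0: load  L0  bus=[-]  L0: P0=S P1=I P2=S P3=I  mem[L0]=40
25. P0: load  L2  bus=[-]  L2: P0=S P1=S P2=I P3=I  mem[L2]=83
26. P3: store L3 := 1  bus=[-]  L3: P0=I P1=I P2=I P3=M  mem[L3]=83
27. P2: load  L2  bus=[BusRd]  L2: P0=S P1=S P2=S P3=I  mem[L2]=83

memory[L3] = 83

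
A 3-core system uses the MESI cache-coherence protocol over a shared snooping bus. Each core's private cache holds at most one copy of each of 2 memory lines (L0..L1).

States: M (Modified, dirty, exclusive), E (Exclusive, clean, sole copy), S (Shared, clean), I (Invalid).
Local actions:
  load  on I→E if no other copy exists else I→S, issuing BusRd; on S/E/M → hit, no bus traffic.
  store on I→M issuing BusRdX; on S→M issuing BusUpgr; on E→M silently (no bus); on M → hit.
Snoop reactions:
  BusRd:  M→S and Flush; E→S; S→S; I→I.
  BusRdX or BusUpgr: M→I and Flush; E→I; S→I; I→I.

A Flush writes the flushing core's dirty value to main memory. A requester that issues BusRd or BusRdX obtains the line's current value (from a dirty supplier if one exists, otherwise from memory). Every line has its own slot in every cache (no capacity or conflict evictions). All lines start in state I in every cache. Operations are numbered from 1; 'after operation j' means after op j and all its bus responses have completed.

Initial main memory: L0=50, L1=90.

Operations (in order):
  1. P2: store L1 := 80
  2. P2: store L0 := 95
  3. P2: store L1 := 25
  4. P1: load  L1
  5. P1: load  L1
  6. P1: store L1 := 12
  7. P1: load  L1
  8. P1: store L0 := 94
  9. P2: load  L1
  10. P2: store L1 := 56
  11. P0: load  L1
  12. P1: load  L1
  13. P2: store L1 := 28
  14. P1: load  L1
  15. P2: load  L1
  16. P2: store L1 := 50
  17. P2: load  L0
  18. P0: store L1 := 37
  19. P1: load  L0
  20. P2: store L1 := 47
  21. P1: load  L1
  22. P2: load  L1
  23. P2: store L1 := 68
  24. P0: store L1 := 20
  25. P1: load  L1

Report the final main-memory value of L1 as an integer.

step 1: P2: store L1 := 80  ⟶  IIM  (L1)  txn=BusRdX  M[L1]=90
step 2: P2: store L0 := 95  ⟶  IIM  (L0)  txn=BusRdX  M[L0]=50
step 3: P2: store L1 := 25  ⟶  IIM  (L1)  txn=∅  M[L1]=90
step 4: P1: load  L1  ⟶  ISS  (L1)  txn=BusRd+Flush  M[L1]=25
step 5: P1: load  L1  ⟶  ISS  (L1)  txn=∅  M[L1]=25
step 6: P1: store L1 := 12  ⟶  IMI  (L1)  txn=BusUpgr  M[L1]=25
step 7: P1: load  L1  ⟶  IMI  (L1)  txn=∅  M[L1]=25
step 8: P1: store L0 := 94  ⟶  IMI  (L0)  txn=BusRdX+Flush  M[L0]=95
step 9: P2: load  L1  ⟶  ISS  (L1)  txn=BusRd+Flush  M[L1]=12
step 10: P2: store L1 := 56  ⟶  IIM  (L1)  txn=BusUpgr  M[L1]=12
step 11: P0: load  L1  ⟶  SIS  (L1)  txn=BusRd+Flush  M[L1]=56
step 12: P1: load  L1  ⟶  SSS  (L1)  txn=BusRd  M[L1]=56
step 13: P2: store L1 := 28  ⟶  IIM  (L1)  txn=BusUpgr  M[L1]=56
step 14: P1: load  L1  ⟶  ISS  (L1)  txn=BusRd+Flush  M[L1]=28
step 15: P2: load  L1  ⟶  ISS  (L1)  txn=∅  M[L1]=28
step 16: P2: store L1 := 50  ⟶  IIM  (L1)  txn=BusUpgr  M[L1]=28
step 17: P2: load  L0  ⟶  ISS  (L0)  txn=BusRd+Flush  M[L0]=94
step 18: P0: store L1 := 37  ⟶  MII  (L1)  txn=BusRdX+Flush  M[L1]=50
step 19: P1: load  L0  ⟶  ISS  (L0)  txn=∅  M[L0]=94
step 20: P2: store L1 := 47  ⟶  IIM  (L1)  txn=BusRdX+Flush  M[L1]=37
step 21: P1: load  L1  ⟶  ISS  (L1)  txn=BusRd+Flush  M[L1]=47
step 22: P2: load  L1  ⟶  ISS  (L1)  txn=∅  M[L1]=47
step 23: P2: store L1 := 68  ⟶  IIM  (L1)  txn=BusUpgr  M[L1]=47
step 24: P0: store L1 := 20  ⟶  MII  (L1)  txn=BusRdX+Flush  M[L1]=68
step 25: P1: load  L1  ⟶  SSI  (L1)  txn=BusRd+Flush  M[L1]=20

memory[L1] = 20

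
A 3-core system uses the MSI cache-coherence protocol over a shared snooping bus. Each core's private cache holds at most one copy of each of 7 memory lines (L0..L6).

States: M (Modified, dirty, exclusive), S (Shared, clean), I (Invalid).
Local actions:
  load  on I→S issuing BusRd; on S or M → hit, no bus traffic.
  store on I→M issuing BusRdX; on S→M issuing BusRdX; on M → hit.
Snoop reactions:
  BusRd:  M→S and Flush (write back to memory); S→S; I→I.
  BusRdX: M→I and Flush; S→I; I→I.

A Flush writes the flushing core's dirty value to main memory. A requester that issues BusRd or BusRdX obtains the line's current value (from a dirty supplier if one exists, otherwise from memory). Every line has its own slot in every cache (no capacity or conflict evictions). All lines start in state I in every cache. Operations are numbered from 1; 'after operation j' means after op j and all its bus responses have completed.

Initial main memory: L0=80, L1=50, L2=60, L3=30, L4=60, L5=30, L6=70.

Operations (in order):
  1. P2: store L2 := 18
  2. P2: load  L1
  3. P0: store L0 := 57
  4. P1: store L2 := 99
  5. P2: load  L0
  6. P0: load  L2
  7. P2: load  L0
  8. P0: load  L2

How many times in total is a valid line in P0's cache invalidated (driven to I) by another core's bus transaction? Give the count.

invalidations = 0

[1] P2: store L2 := 18 | P0:I, P1:I, P2:M(18) | bus: BusRdX
[2] P2: load  L1 | P0:I, P1:I, P2:S(50) | bus: BusRd
[3] P0: store L0 := 57 | P0:M(57), P1:I, P2:I | bus: BusRdX
[4] P1: store L2 := 99 | P0:I, P1:M(99), P2:I | bus: BusRdX,Flush
[5] P2: load  L0 | P0:S(57), P1:I, P2:S(57) | bus: BusRd,Flush
[6] P0: load  L2 | P0:S(99), P1:S(99), P2:I | bus: BusRd,Flush
[7] P2: load  L0 | P0:S(57), P1:I, P2:S(57) | bus: none
[8] P0: load  L2 | P0:S(99), P1:S(99), P2:I | bus: none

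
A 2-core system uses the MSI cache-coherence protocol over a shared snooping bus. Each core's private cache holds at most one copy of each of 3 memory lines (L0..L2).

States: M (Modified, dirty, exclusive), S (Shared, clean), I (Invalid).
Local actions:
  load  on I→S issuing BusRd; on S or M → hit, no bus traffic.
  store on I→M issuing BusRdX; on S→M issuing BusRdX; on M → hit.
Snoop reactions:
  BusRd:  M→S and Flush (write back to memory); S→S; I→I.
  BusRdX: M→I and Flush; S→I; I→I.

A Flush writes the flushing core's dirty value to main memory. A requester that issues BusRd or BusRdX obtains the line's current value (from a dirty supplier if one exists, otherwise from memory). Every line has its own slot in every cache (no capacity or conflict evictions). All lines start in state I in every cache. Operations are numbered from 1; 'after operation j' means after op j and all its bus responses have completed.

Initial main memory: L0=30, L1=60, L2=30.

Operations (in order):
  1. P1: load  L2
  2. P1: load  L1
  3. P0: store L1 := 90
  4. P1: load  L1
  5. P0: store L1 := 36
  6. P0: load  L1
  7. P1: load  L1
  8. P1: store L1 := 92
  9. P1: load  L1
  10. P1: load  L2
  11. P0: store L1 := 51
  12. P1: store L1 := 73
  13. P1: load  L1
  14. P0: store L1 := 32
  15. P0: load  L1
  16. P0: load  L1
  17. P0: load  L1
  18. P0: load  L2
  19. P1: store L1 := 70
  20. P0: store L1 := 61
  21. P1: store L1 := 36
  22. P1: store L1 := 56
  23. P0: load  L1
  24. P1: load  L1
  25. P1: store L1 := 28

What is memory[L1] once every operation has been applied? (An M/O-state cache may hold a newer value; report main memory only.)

1. P1: load  L2  bus=[BusRd]  L2: P0=I P1=S  mem[L2]=30
2. P1: load  L1  bus=[BusRd]  L1: P0=I P1=S  mem[L1]=60
3. P0: store L1 := 90  bus=[BusRdX]  L1: P0=M P1=I  mem[L1]=60
4. P1: load  L1  bus=[BusRd,Flush]  L1: P0=S P1=S  mem[L1]=90
5. P0: store L1 := 36  bus=[BusRdX]  L1: P0=M P1=I  mem[L1]=90
6. P0: load  L1  bus=[-]  L1: P0=M P1=I  mem[L1]=90
7. P1: load  L1  bus=[BusRd,Flush]  L1: P0=S P1=S  mem[L1]=36
8. P1: store L1 := 92  bus=[BusRdX]  L1: P0=I P1=M  mem[L1]=36
9. P1: load  L1  bus=[-]  L1: P0=I P1=M  mem[L1]=36
10. P1: load  L2  bus=[-]  L2: P0=I P1=S  mem[L2]=30
11. P0: store L1 := 51  bus=[BusRdX,Flush]  L1: P0=M P1=I  mem[L1]=92
12. P1: store L1 := 73  bus=[BusRdX,Flush]  L1: P0=I P1=M  mem[L1]=51
13. P1: load  L1  bus=[-]  L1: P0=I P1=M  mem[L1]=51
14. P0: store L1 := 32  bus=[BusRdX,Flush]  L1: P0=M P1=I  mem[L1]=73
15. P0: load  L1  bus=[-]  L1: P0=M P1=I  mem[L1]=73
16. P0: load  L1  bus=[-]  L1: P0=M P1=I  mem[L1]=73
17. P0: load  L1  bus=[-]  L1: P0=M P1=I  mem[L1]=73
18. P0: load  L2  bus=[BusRd]  L2: P0=S P1=S  mem[L2]=30
19. P1: store L1 := 70  bus=[BusRdX,Flush]  L1: P0=I P1=M  mem[L1]=32
20. P0: store L1 := 61  bus=[BusRdX,Flush]  L1: P0=M P1=I  mem[L1]=70
21. P1: store L1 := 36  bus=[BusRdX,Flush]  L1: P0=I P1=M  mem[L1]=61
22. P1: store L1 := 56  bus=[-]  L1: P0=I P1=M  mem[L1]=61
23. P0: load  L1  bus=[BusRd,Flush]  L1: P0=S P1=S  mem[L1]=56
24. P1: load  L1  bus=[-]  L1: P0=S P1=S  mem[L1]=56
25. P1: store L1 := 28  bus=[BusRdX]  L1: P0=I P1=M  mem[L1]=56

memory[L1] = 56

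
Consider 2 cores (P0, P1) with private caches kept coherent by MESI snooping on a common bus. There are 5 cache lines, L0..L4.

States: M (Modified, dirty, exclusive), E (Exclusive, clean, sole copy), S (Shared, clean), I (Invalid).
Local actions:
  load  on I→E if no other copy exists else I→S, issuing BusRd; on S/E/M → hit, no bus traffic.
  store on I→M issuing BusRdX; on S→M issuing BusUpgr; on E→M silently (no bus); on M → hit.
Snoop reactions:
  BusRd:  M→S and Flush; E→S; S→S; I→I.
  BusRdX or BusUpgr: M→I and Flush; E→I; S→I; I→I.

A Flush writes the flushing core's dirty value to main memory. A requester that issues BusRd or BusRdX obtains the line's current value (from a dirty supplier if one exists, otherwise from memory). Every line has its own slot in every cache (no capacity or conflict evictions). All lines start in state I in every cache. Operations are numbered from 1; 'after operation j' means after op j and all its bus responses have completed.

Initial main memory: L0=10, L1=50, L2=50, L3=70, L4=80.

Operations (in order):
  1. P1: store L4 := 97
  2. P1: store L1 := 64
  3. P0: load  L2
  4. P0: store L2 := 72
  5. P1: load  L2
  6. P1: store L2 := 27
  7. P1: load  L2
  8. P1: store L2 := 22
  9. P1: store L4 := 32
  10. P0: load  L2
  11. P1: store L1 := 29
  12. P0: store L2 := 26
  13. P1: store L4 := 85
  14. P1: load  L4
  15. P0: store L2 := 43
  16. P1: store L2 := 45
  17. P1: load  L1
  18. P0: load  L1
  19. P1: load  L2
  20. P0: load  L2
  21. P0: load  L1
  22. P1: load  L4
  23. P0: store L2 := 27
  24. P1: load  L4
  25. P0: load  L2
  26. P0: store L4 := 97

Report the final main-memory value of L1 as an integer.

  op1 P1: store L4 := 97 → I/M on L4; bus BusRdX; mem=80
  op2 P1: store L1 := 64 → I/M on L1; bus BusRdX; mem=50
  op3 P0: load  L2 → E/I on L2; bus BusRd; mem=50
  op4 P0: store L2 := 72 → M/I on L2; bus (none); mem=50
  op5 P1: load  L2 → S/S on L2; bus BusRd Flush; mem=72
  op6 P1: store L2 := 27 → I/M on L2; bus BusUpgr; mem=72
  op7 P1: load  L2 → I/M on L2; bus (none); mem=72
  op8 P1: store L2 := 22 → I/M on L2; bus (none); mem=72
  op9 P1: store L4 := 32 → I/M on L4; bus (none); mem=80
  op10 P0: load  L2 → S/S on L2; bus BusRd Flush; mem=22
  op11 P1: store L1 := 29 → I/M on L1; bus (none); mem=50
  op12 P0: store L2 := 26 → M/I on L2; bus BusUpgr; mem=22
  op13 P1: store L4 := 85 → I/M on L4; bus (none); mem=80
  op14 P1: load  L4 → I/M on L4; bus (none); mem=80
  op15 P0: store L2 := 43 → M/I on L2; bus (none); mem=22
  op16 P1: store L2 := 45 → I/M on L2; bus BusRdX Flush; mem=43
  op17 P1: load  L1 → I/M on L1; bus (none); mem=50
  op18 P0: load  L1 → S/S on L1; bus BusRd Flush; mem=29
  op19 P1: load  L2 → I/M on L2; bus (none); mem=43
  op20 P0: load  L2 → S/S on L2; bus BusRd Flush; mem=45
  op21 P0: load  L1 → S/S on L1; bus (none); mem=29
  op22 P1: load  L4 → I/M on L4; bus (none); mem=80
  op23 P0: store L2 := 27 → M/I on L2; bus BusUpgr; mem=45
  op24 P1: load  L4 → I/M on L4; bus (none); mem=80
  op25 P0: load  L2 → M/I on L2; bus (none); mem=45
  op26 P0: store L4 := 97 → M/I on L4; bus BusRdX Flush; mem=85

memory[L1] = 29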